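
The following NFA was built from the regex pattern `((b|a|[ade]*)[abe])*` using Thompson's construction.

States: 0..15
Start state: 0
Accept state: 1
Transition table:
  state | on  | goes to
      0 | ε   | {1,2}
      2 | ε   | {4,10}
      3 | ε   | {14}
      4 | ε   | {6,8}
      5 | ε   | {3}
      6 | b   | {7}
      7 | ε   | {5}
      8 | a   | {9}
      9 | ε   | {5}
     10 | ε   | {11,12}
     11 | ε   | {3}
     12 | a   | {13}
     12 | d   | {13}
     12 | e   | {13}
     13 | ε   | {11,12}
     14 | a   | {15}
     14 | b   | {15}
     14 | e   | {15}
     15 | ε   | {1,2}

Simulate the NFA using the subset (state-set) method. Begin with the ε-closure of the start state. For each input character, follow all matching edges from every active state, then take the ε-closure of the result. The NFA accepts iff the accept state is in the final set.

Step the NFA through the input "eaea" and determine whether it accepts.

Answer: ACCEPT

Trace:
S₀ = ε-closure({0}) = {0,1,2,3,4,6,8,10,11,12,14}
'e' @ 1: {1,2,3,4,6,8,10,11,12,13,14,15}  [accepting]
'a' @ 2: {1,2,3,4,5,6,8,9,10,11,12,13,14,15}  [accepting]
'e' @ 3: {1,2,3,4,6,8,10,11,12,13,14,15}  [accepting]
'a' @ 4: {1,2,3,4,5,6,8,9,10,11,12,13,14,15}  [accepting]
end set {1,2,3,4,5,6,8,9,10,11,12,13,14,15} — state 1 in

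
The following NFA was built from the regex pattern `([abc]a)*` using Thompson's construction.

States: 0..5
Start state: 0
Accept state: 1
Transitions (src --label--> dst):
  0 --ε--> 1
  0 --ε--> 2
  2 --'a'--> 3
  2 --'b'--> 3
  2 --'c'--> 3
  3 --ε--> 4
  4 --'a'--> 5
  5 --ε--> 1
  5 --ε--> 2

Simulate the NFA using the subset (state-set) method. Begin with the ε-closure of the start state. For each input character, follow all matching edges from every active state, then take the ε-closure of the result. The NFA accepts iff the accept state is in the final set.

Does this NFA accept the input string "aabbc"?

S₀ = ε-closure({0}) = {0,1,2}
'a' @ 1: {3,4}
'a' @ 2: {1,2,5}  ✓accept
'b' @ 3: {3,4}
'b' @ 4: {}  — no active states
rest 'c' ignored (set empty)
after full input: {}  (accept=1 not in)

Answer: REJECT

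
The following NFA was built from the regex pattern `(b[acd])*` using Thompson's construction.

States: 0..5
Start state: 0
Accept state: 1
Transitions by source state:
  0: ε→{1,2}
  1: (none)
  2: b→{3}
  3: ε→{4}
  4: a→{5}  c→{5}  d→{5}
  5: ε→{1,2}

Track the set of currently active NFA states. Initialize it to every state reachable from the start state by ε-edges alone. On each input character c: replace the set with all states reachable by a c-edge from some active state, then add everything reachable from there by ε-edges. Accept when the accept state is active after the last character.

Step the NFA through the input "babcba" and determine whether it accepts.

Answer: ACCEPT

Derivation:
initial (ε-close {0}): {0,1,2}
'b' @ 1: {3,4}
'a' @ 2: {1,2,5}  (accept∈set)
'b' @ 3: {3,4}
'c' @ 4: {1,2,5}  (accept∈set)
'b' @ 5: {3,4}
'a' @ 6: {1,2,5}  (accept∈set)
end set {1,2,5} — state 1 in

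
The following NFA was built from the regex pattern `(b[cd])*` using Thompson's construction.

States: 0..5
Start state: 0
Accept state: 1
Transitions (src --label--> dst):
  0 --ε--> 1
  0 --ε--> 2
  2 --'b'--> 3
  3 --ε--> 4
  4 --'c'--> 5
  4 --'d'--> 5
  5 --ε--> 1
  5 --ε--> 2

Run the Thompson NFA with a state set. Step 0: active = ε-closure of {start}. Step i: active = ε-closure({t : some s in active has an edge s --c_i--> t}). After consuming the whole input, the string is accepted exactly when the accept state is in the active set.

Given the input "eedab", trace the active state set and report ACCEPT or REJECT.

Answer: REJECT

Trace:
S₀ = ε-closure({0}) = {0,1,2}
'e' @ 1: {}  — no active states
rest 'edab' ignored (set empty)
after full input: {}  (accept=1 not in)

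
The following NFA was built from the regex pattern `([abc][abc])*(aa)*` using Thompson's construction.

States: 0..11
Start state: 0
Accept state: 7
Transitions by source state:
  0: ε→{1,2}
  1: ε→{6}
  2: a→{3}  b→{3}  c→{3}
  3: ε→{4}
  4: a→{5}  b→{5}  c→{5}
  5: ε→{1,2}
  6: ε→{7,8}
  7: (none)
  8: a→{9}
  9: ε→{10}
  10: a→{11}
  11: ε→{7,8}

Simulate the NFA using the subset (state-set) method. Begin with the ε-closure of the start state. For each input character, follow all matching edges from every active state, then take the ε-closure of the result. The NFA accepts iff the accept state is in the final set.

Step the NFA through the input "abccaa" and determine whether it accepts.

Answer: ACCEPT

Trace:
initial (ε-close {0}): {0,1,2,6,7,8}
'a' @ 1: {3,4,9,10}
'b' @ 2: {1,2,5,6,7,8}  (accept∈set)
'c' @ 3: {3,4}
'c' @ 4: {1,2,5,6,7,8}  (accept∈set)
'a' @ 5: {3,4,9,10}
'a' @ 6: {1,2,5,6,7,8,11}  (accept∈set)
final: {1,2,5,6,7,8,11}; accept 7 in set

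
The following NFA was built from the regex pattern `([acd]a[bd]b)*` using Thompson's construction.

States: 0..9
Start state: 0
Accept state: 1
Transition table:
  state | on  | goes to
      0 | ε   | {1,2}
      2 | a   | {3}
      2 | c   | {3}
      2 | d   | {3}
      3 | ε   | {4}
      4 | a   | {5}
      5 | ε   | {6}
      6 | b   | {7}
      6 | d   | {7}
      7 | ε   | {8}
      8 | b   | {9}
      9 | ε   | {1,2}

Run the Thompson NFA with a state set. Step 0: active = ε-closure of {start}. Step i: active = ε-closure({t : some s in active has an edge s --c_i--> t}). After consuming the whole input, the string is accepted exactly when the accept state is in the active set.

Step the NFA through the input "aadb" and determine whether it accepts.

Answer: ACCEPT

Derivation:
S₀ = ε-closure({0}) = {0,1,2}
'a' @ 1: {3,4}
'a' @ 2: {5,6}
'd' @ 3: {7,8}
'b' @ 4: {1,2,9}  ✓accept
after full input: {1,2,9}  (accept=1 in)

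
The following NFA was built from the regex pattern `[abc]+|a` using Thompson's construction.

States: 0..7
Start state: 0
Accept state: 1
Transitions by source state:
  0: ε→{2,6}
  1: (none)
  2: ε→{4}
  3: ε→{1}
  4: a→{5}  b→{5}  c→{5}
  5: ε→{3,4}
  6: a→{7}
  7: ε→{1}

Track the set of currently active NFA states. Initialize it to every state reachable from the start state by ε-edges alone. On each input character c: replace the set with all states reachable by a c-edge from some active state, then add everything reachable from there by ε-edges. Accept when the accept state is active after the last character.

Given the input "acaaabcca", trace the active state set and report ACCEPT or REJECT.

initial (ε-close {0}): {0,2,4,6}
'a' @ 1: {1,3,4,5,7}  [accepting]
'c' @ 2: {1,3,4,5}  [accepting]
'a' @ 3: {1,3,4,5}  [accepting]
'a' @ 4: {1,3,4,5}  [accepting]
'a' @ 5: {1,3,4,5}  [accepting]
'b' @ 6: {1,3,4,5}  [accepting]
'c' @ 7: {1,3,4,5}  [accepting]
'c' @ 8: {1,3,4,5}  [accepting]
'a' @ 9: {1,3,4,5}  [accepting]
final: {1,3,4,5}; accept 1 in set

Answer: ACCEPT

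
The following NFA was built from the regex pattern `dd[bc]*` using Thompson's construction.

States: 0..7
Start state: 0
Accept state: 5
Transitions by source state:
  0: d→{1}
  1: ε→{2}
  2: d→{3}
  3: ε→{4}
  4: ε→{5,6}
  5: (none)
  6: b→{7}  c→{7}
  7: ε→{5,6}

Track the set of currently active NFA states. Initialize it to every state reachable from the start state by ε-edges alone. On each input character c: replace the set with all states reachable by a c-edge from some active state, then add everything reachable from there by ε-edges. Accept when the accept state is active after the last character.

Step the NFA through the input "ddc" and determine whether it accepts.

S₀ = ε-closure({0}) = {0}
'd' @ 1: {1,2}
'd' @ 2: {3,4,5,6}  (accept∈set)
'c' @ 3: {5,6,7}  (accept∈set)
after full input: {5,6,7}  (accept=5 in)

Answer: ACCEPT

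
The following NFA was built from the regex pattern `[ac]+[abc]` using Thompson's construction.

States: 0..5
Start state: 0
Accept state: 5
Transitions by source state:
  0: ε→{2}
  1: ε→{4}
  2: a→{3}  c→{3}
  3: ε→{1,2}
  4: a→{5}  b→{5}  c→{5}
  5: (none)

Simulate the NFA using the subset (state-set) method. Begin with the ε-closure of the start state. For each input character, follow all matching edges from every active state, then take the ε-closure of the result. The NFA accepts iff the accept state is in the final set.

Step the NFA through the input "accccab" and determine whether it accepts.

start: ε-closure({0}) = {0,2}
'a' @ 1: {1,2,3,4}
'c' @ 2: {1,2,3,4,5}  (accept∈set)
'c' @ 3: {1,2,3,4,5}  (accept∈set)
'c' @ 4: {1,2,3,4,5}  (accept∈set)
'c' @ 5: {1,2,3,4,5}  (accept∈set)
'a' @ 6: {1,2,3,4,5}  (accept∈set)
'b' @ 7: {5}  (accept∈set)
end set {5} — state 5 in

Answer: ACCEPT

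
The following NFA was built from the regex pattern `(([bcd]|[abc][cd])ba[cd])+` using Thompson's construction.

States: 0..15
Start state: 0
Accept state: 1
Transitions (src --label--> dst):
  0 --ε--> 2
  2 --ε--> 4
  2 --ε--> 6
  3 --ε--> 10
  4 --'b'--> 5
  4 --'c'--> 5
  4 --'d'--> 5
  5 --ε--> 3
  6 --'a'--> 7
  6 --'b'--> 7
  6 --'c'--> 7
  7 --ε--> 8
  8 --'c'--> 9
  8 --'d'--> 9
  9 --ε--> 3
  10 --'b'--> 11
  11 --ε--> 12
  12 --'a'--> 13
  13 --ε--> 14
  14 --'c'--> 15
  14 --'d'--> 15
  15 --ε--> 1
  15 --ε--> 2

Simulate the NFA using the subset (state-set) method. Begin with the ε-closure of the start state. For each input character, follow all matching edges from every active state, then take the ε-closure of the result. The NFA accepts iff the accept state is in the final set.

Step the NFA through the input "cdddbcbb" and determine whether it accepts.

initial (ε-close {0}): {0,2,4,6}
'c' @ 1: {3,5,7,8,10}
'd' @ 2: {3,9,10}
'd' @ 3: {}  — dead — no transitions
rest 'dbcbb' ignored (set empty)
end set {} — state 1 not in

Answer: REJECT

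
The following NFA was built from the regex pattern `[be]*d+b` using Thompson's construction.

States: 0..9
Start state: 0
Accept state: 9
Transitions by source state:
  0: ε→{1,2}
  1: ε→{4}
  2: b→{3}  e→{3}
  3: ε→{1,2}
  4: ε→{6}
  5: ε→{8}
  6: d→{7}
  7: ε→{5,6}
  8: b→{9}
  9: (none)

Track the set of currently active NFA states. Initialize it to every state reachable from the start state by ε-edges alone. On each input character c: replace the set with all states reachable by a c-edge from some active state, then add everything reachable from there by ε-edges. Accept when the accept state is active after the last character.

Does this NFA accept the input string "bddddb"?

Answer: ACCEPT

Derivation:
initial (ε-close {0}): {0,1,2,4,6}
'b' @ 1: {1,2,3,4,6}
'd' @ 2: {5,6,7,8}
'd' @ 3: {5,6,7,8}
'd' @ 4: {5,6,7,8}
'd' @ 5: {5,6,7,8}
'b' @ 6: {9}  [accepting]
after full input: {9}  (accept=9 in)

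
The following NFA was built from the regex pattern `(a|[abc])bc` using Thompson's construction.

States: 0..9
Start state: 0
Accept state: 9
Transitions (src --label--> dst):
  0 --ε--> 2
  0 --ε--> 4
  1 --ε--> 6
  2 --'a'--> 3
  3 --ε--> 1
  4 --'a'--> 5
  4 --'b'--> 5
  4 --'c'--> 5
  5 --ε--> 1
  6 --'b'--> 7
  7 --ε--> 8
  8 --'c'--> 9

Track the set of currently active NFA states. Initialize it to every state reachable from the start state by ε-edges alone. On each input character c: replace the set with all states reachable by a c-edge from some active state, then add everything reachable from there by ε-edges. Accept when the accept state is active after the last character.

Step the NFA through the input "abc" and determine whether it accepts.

S₀ = ε-closure({0}) = {0,2,4}
'a' @ 1: {1,3,5,6}
'b' @ 2: {7,8}
'c' @ 3: {9}  (accept∈set)
final: {9}; accept 9 in set

Answer: ACCEPT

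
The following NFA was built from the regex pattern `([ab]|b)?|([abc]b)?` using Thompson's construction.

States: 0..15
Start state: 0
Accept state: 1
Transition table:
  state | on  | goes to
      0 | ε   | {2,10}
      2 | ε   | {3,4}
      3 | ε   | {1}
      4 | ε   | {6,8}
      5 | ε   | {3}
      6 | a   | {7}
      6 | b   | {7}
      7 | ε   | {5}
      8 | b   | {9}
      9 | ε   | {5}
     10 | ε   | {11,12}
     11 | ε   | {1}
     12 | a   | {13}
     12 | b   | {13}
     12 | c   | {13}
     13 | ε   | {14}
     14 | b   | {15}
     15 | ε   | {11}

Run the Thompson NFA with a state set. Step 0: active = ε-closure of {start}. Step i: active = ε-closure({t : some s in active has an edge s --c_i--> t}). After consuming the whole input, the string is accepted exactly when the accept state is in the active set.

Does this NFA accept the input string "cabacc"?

initial (ε-close {0}): {0,1,2,3,4,6,8,10,11,12}
'c' @ 1: {13,14}
'a' @ 2: {}  — state set empty
rest 'bacc' ignored (set empty)
end set {} — state 1 not in

Answer: REJECT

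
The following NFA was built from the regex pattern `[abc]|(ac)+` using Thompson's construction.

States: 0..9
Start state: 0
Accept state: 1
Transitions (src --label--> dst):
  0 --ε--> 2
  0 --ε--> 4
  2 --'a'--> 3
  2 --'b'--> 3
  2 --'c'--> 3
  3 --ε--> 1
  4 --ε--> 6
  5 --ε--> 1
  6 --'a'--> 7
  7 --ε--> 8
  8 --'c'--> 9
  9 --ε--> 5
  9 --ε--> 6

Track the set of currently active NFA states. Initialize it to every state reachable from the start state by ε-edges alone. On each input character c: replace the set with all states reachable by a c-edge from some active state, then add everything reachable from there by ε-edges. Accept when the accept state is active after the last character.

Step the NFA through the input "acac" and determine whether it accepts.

Answer: ACCEPT

Derivation:
initial (ε-close {0}): {0,2,4,6}
'a' @ 1: {1,3,7,8}  [accepting]
'c' @ 2: {1,5,6,9}  [accepting]
'a' @ 3: {7,8}
'c' @ 4: {1,5,6,9}  [accepting]
final: {1,5,6,9}; accept 1 in set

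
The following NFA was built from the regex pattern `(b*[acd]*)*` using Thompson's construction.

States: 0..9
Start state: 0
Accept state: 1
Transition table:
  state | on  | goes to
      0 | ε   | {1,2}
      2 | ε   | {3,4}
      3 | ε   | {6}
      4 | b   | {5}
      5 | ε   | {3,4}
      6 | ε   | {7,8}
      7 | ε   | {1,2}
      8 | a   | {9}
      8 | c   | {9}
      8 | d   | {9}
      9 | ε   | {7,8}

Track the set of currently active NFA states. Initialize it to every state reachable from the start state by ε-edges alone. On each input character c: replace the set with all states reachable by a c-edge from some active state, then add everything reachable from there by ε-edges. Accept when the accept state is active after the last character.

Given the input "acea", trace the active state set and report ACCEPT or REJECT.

Answer: REJECT

Derivation:
S₀ = ε-closure({0}) = {0,1,2,3,4,6,7,8}
'a' @ 1: {1,2,3,4,6,7,8,9}  [accepting]
'c' @ 2: {1,2,3,4,6,7,8,9}  [accepting]
'e' @ 3: {}  — dead — no transitions
rest 'a' ignored (set empty)
end set {} — state 1 not in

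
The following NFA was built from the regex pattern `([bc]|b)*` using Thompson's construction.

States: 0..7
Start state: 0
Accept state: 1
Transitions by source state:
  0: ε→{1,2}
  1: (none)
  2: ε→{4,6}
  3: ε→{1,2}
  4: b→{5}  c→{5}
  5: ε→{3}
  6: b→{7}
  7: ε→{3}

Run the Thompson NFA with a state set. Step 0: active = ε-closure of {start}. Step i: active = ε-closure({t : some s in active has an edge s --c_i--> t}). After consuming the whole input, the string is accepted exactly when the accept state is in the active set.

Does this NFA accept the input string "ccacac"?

Answer: REJECT

Steps:
S₀ = ε-closure({0}) = {0,1,2,4,6}
'c' @ 1: {1,2,3,4,5,6}  (accept∈set)
'c' @ 2: {1,2,3,4,5,6}  (accept∈set)
'a' @ 3: {}  — state set empty
rest 'cac' ignored (set empty)
end set {} — state 1 not in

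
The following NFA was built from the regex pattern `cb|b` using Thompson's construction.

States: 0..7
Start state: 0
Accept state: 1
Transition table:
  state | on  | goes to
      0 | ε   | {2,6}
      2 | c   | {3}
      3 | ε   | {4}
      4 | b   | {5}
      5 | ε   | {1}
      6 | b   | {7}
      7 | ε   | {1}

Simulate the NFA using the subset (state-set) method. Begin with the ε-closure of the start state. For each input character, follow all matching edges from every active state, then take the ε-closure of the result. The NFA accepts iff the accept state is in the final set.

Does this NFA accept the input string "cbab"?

initial (ε-close {0}): {0,2,6}
'c' @ 1: {3,4}
'b' @ 2: {1,5}  ✓accept
'a' @ 3: {}  — dead — no transitions
rest 'b' ignored (set empty)
end set {} — state 1 not in

Answer: REJECT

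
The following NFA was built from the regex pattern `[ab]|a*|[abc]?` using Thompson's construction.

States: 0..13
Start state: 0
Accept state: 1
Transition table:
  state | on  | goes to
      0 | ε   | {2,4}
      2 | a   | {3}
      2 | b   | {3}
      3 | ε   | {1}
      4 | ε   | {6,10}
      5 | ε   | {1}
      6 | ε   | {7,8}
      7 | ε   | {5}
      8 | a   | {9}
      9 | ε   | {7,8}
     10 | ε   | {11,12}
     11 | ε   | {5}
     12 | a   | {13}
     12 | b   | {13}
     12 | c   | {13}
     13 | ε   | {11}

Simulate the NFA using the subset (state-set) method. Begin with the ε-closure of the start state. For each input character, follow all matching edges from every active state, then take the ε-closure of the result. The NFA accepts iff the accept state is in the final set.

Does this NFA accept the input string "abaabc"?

Answer: REJECT

Steps:
start: ε-closure({0}) = {0,1,2,4,5,6,7,8,10,11,12}
'a' @ 1: {1,3,5,7,8,9,11,13}  ✓accept
'b' @ 2: {}  — dead — no transitions
rest 'aabc' ignored (set empty)
after full input: {}  (accept=1 not in)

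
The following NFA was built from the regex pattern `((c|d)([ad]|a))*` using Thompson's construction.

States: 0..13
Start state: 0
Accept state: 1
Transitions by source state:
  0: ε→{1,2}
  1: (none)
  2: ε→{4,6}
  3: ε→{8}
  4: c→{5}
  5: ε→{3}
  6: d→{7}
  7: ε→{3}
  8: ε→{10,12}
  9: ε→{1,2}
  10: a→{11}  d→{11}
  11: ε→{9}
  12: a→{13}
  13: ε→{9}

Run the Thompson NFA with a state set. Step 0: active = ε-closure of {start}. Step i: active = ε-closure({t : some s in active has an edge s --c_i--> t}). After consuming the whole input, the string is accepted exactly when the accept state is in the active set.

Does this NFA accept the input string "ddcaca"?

initial (ε-close {0}): {0,1,2,4,6}
'd' @ 1: {3,7,8,10,12}
'd' @ 2: {1,2,4,6,9,11}  (accept∈set)
'c' @ 3: {3,5,8,10,12}
'a' @ 4: {1,2,4,6,9,11,13}  (accept∈set)
'c' @ 5: {3,5,8,10,12}
'a' @ 6: {1,2,4,6,9,11,13}  (accept∈set)
final: {1,2,4,6,9,11,13}; accept 1 in set

Answer: ACCEPT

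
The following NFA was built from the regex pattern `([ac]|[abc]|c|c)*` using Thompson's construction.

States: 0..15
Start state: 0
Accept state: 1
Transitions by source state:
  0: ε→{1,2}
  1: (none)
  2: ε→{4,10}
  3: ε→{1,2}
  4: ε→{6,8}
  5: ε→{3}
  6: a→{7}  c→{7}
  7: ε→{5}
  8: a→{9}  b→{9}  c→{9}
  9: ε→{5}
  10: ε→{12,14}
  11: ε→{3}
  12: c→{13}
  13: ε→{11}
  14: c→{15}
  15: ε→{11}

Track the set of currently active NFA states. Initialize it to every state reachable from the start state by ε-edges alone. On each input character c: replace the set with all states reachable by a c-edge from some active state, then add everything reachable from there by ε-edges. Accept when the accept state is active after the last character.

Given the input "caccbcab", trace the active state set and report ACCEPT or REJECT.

Answer: ACCEPT

Derivation:
start: ε-closure({0}) = {0,1,2,4,6,8,10,12,14}
'c' @ 1: {1,2,3,4,5,6,7,8,9,10,11,12,13,14,15}  [accepting]
'a' @ 2: {1,2,3,4,5,6,7,8,9,10,12,14}  [accepting]
'c' @ 3: {1,2,3,4,5,6,7,8,9,10,11,12,13,14,15}  [accepting]
'c' @ 4: {1,2,3,4,5,6,7,8,9,10,11,12,13,14,15}  [accepting]
'b' @ 5: {1,2,3,4,5,6,8,9,10,12,14}  [accepting]
'c' @ 6: {1,2,3,4,5,6,7,8,9,10,11,12,13,14,15}  [accepting]
'a' @ 7: {1,2,3,4,5,6,7,8,9,10,12,14}  [accepting]
'b' @ 8: {1,2,3,4,5,6,8,9,10,12,14}  [accepting]
final: {1,2,3,4,5,6,8,9,10,12,14}; accept 1 in set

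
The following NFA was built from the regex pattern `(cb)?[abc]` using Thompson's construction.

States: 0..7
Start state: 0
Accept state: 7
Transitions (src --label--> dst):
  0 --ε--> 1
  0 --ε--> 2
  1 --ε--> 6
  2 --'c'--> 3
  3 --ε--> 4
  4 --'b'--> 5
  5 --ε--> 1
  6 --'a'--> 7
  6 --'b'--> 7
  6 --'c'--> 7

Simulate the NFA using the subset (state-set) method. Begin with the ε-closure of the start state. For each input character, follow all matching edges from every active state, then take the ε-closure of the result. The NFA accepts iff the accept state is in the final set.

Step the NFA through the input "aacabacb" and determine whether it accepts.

Answer: REJECT

Derivation:
S₀ = ε-closure({0}) = {0,1,2,6}
'a' @ 1: {7}  [accepting]
'a' @ 2: {}  — dead — no transitions
rest 'cabacb' ignored (set empty)
final: {}; accept 7 not in set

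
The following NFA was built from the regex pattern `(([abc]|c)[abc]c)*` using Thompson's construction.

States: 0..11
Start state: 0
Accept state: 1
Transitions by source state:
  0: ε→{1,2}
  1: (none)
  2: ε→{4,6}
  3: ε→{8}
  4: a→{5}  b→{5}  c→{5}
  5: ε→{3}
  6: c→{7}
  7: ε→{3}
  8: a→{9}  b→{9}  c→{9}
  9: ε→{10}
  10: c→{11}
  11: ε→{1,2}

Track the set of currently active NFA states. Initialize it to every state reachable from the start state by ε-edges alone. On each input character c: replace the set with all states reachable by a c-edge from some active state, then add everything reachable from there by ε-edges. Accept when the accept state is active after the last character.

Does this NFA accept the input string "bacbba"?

Answer: REJECT

Steps:
initial (ε-close {0}): {0,1,2,4,6}
'b' @ 1: {3,5,8}
'a' @ 2: {9,10}
'c' @ 3: {1,2,4,6,11}  [accepting]
'b' @ 4: {3,5,8}
'b' @ 5: {9,10}
'a' @ 6: {}  — no active states
final: {}; accept 1 not in set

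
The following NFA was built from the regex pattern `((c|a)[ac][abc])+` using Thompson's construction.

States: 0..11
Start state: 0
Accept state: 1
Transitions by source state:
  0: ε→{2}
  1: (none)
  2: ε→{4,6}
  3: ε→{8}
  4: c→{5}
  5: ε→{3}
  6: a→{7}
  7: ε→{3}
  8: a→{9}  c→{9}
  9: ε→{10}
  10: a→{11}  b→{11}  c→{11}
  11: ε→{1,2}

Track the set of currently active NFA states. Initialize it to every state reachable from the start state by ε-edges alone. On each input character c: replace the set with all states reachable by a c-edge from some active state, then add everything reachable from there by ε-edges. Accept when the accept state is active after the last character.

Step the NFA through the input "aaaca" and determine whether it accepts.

Answer: REJECT

Steps:
initial (ε-close {0}): {0,2,4,6}
'a' @ 1: {3,7,8}
'a' @ 2: {9,10}
'a' @ 3: {1,2,4,6,11}  (accept∈set)
'c' @ 4: {3,5,8}
'a' @ 5: {9,10}
end set {9,10} — state 1 not in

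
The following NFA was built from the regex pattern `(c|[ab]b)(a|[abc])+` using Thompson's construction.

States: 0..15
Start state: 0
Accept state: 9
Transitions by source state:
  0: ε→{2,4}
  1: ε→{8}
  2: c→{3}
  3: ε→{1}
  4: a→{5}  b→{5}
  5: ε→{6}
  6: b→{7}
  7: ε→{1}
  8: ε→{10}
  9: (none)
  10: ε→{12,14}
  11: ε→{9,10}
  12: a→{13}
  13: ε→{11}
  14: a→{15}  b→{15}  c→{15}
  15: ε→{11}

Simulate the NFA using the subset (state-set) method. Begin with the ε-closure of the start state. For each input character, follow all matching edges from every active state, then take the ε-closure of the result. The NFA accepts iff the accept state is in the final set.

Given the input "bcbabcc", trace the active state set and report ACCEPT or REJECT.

initial (ε-close {0}): {0,2,4}
'b' @ 1: {5,6}
'c' @ 2: {}  — dead — no transitions
rest 'babcc' ignored (set empty)
final: {}; accept 9 not in set

Answer: REJECT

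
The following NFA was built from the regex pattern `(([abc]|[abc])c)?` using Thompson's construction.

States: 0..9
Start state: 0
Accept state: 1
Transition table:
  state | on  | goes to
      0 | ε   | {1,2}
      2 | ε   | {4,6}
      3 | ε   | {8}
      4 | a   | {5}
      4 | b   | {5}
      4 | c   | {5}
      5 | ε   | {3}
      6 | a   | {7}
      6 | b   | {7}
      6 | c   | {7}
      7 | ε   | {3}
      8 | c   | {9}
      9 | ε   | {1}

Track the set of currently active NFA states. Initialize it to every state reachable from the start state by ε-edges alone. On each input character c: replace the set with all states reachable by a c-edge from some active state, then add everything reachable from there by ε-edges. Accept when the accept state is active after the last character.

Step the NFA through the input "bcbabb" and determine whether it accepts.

Answer: REJECT

Trace:
initial (ε-close {0}): {0,1,2,4,6}
'b' @ 1: {3,5,7,8}
'c' @ 2: {1,9}  (accept∈set)
'b' @ 3: {}  — no active states
rest 'abb' ignored (set empty)
final: {}; accept 1 not in set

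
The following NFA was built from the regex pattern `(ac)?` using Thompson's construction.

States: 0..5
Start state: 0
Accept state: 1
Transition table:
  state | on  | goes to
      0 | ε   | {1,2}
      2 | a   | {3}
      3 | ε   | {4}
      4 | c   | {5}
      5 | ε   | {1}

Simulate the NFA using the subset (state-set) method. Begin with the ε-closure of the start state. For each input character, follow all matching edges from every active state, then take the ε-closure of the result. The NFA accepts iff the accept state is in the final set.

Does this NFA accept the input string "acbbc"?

initial (ε-close {0}): {0,1,2}
'a' @ 1: {3,4}
'c' @ 2: {1,5}  ✓accept
'b' @ 3: {}  — dead — no transitions
rest 'bc' ignored (set empty)
after full input: {}  (accept=1 not in)

Answer: REJECT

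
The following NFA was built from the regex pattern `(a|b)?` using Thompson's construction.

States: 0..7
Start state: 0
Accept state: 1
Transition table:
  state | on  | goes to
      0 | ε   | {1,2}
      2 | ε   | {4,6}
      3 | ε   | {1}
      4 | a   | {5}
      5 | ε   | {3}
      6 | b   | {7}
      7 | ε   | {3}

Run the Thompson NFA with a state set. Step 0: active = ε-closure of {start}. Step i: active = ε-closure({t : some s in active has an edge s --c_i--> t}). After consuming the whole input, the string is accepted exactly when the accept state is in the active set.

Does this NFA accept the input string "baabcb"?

Answer: REJECT

Derivation:
start: ε-closure({0}) = {0,1,2,4,6}
'b' @ 1: {1,3,7}  ✓accept
'a' @ 2: {}  — no active states
rest 'abcb' ignored (set empty)
end set {} — state 1 not in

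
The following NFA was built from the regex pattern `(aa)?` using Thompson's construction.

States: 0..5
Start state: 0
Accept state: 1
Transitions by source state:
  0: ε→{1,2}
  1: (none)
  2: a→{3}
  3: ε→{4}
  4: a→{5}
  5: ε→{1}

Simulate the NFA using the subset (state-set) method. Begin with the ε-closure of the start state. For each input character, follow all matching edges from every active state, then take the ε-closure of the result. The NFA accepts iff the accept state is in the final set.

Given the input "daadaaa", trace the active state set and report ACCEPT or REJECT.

S₀ = ε-closure({0}) = {0,1,2}
'd' @ 1: {}  — no active states
rest 'aadaaa' ignored (set empty)
after full input: {}  (accept=1 not in)

Answer: REJECT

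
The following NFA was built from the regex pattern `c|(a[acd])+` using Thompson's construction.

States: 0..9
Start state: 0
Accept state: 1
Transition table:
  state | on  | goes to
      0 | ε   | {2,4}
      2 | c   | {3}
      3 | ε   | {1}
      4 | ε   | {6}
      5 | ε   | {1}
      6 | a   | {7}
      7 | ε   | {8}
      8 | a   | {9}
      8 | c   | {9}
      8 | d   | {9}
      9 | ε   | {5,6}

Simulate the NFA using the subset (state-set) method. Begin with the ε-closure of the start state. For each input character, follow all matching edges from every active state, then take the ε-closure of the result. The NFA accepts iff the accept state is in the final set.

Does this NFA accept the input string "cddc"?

Answer: REJECT

Derivation:
S₀ = ε-closure({0}) = {0,2,4,6}
'c' @ 1: {1,3}  ✓accept
'd' @ 2: {}  — dead — no transitions
rest 'dc' ignored (set empty)
end set {} — state 1 not in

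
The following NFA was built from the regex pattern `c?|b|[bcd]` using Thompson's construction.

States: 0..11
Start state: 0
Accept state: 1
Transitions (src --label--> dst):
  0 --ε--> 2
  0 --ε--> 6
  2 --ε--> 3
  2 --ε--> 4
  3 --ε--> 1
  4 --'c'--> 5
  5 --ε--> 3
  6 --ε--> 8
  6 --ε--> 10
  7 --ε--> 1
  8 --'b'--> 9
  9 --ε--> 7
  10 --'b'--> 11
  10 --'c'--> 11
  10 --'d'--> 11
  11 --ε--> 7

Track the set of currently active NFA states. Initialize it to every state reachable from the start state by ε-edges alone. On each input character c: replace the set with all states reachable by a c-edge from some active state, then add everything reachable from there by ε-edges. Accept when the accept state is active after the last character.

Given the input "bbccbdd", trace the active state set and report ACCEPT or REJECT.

S₀ = ε-closure({0}) = {0,1,2,3,4,6,8,10}
'b' @ 1: {1,7,9,11}  ✓accept
'b' @ 2: {}  — dead — no transitions
rest 'ccbdd' ignored (set empty)
after full input: {}  (accept=1 not in)

Answer: REJECT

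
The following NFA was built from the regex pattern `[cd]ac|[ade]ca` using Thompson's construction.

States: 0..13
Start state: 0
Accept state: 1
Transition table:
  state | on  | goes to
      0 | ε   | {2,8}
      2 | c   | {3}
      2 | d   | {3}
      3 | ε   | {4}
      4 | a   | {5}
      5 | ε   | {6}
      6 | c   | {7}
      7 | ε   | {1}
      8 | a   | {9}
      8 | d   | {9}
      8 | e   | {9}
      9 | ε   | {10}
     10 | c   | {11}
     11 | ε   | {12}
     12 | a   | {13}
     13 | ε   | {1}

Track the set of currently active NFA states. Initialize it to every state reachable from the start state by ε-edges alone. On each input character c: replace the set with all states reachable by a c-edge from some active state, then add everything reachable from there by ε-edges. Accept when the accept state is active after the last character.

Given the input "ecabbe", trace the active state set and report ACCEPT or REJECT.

Answer: REJECT

Trace:
start: ε-closure({0}) = {0,2,8}
'e' @ 1: {9,10}
'c' @ 2: {11,12}
'a' @ 3: {1,13}  ✓accept
'b' @ 4: {}  — state set empty
rest 'be' ignored (set empty)
end set {} — state 1 not in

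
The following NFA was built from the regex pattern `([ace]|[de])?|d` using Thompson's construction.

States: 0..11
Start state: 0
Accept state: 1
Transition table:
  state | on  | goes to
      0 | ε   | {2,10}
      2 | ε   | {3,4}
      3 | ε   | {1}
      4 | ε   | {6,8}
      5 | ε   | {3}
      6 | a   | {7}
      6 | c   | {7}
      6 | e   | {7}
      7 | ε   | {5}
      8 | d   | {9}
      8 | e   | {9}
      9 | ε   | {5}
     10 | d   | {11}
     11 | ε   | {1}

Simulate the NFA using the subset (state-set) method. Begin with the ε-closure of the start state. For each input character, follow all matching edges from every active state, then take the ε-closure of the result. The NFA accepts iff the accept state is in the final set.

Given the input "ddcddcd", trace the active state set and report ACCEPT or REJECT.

Answer: REJECT

Trace:
start: ε-closure({0}) = {0,1,2,3,4,6,8,10}
'd' @ 1: {1,3,5,9,11}  (accept∈set)
'd' @ 2: {}  — no active states
rest 'cddcd' ignored (set empty)
final: {}; accept 1 not in set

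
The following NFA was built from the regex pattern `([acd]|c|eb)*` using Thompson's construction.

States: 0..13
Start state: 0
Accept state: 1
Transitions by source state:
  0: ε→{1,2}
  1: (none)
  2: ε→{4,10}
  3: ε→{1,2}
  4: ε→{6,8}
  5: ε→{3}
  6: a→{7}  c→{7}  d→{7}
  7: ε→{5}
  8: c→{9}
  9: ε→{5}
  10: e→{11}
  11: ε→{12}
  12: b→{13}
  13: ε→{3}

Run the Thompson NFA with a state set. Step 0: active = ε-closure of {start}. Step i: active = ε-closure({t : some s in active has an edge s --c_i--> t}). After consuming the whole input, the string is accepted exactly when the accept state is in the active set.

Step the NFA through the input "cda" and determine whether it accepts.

start: ε-closure({0}) = {0,1,2,4,6,8,10}
'c' @ 1: {1,2,3,4,5,6,7,8,9,10}  (accept∈set)
'd' @ 2: {1,2,3,4,5,6,7,8,10}  (accept∈set)
'a' @ 3: {1,2,3,4,5,6,7,8,10}  (accept∈set)
after full input: {1,2,3,4,5,6,7,8,10}  (accept=1 in)

Answer: ACCEPT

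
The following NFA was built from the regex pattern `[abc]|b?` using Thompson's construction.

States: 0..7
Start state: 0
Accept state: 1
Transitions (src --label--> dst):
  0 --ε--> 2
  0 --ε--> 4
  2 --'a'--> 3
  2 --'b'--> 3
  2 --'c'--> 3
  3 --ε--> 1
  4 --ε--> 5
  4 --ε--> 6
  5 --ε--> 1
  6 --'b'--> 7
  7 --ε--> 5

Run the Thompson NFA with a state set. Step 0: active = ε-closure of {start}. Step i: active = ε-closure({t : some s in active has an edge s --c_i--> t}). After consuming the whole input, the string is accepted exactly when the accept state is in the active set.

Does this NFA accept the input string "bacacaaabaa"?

S₀ = ε-closure({0}) = {0,1,2,4,5,6}
'b' @ 1: {1,3,5,7}  ✓accept
'a' @ 2: {}  — no active states
rest 'cacaaabaa' ignored (set empty)
after full input: {}  (accept=1 not in)

Answer: REJECT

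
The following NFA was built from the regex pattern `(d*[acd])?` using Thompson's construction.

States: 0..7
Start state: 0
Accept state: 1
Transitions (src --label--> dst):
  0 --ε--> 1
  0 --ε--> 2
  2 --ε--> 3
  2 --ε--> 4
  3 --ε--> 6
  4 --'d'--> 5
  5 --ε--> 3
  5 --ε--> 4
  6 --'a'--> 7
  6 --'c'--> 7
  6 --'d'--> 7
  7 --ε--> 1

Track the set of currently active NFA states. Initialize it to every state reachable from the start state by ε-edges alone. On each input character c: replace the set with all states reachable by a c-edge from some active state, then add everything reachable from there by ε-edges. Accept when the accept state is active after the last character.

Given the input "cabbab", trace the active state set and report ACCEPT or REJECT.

S₀ = ε-closure({0}) = {0,1,2,3,4,6}
'c' @ 1: {1,7}  [accepting]
'a' @ 2: {}  — dead — no transitions
rest 'bbab' ignored (set empty)
after full input: {}  (accept=1 not in)

Answer: REJECT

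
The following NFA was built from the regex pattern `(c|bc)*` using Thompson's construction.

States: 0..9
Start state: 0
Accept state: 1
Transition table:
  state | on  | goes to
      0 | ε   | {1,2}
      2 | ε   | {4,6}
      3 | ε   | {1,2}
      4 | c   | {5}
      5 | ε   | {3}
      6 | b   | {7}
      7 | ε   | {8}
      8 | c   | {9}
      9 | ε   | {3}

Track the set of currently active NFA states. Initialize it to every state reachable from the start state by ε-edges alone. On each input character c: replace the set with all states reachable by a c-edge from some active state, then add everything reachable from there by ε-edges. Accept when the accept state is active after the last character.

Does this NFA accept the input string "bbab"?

initial (ε-close {0}): {0,1,2,4,6}
'b' @ 1: {7,8}
'b' @ 2: {}  — dead — no transitions
rest 'ab' ignored (set empty)
end set {} — state 1 not in

Answer: REJECT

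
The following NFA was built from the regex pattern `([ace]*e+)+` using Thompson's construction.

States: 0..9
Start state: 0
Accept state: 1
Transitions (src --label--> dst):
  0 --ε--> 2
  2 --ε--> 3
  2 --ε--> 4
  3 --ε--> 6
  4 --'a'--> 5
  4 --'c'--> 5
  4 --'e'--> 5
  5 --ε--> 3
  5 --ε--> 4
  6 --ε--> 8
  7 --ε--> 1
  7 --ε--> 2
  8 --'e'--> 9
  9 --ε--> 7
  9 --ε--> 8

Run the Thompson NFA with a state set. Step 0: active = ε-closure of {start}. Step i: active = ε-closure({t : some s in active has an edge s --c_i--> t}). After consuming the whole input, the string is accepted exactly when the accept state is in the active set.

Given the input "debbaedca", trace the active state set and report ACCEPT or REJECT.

Answer: REJECT

Derivation:
start: ε-closure({0}) = {0,2,3,4,6,8}
'd' @ 1: {}  — state set empty
rest 'ebbaedca' ignored (set empty)
after full input: {}  (accept=1 not in)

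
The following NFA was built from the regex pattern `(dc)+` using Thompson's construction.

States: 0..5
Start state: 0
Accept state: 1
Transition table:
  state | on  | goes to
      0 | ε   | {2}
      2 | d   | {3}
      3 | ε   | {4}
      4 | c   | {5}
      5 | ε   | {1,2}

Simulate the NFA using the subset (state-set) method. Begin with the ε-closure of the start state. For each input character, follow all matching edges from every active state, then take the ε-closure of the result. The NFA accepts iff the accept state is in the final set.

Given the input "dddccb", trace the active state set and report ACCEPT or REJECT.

S₀ = ε-closure({0}) = {0,2}
'd' @ 1: {3,4}
'd' @ 2: {}  — no active states
rest 'dccb' ignored (set empty)
end set {} — state 1 not in

Answer: REJECT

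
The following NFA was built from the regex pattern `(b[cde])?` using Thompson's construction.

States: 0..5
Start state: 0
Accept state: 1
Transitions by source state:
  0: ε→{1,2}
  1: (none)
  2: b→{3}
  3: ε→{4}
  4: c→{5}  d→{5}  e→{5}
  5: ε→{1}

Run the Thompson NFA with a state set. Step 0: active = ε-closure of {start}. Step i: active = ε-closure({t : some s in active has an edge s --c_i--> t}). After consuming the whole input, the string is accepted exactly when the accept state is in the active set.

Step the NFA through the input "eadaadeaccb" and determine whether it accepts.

start: ε-closure({0}) = {0,1,2}
'e' @ 1: {}  — no active states
rest 'adaadeaccb' ignored (set empty)
after full input: {}  (accept=1 not in)

Answer: REJECT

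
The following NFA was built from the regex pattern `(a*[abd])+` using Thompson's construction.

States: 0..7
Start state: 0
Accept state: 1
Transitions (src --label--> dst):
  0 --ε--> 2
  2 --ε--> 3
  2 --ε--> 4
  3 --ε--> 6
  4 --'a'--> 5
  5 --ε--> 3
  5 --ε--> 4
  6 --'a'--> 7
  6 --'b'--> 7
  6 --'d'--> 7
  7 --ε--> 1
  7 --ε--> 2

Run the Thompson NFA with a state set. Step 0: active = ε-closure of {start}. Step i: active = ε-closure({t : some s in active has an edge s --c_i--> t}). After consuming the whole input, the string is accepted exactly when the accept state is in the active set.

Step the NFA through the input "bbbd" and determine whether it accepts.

S₀ = ε-closure({0}) = {0,2,3,4,6}
'b' @ 1: {1,2,3,4,6,7}  [accepting]
'b' @ 2: {1,2,3,4,6,7}  [accepting]
'b' @ 3: {1,2,3,4,6,7}  [accepting]
'd' @ 4: {1,2,3,4,6,7}  [accepting]
final: {1,2,3,4,6,7}; accept 1 in set

Answer: ACCEPT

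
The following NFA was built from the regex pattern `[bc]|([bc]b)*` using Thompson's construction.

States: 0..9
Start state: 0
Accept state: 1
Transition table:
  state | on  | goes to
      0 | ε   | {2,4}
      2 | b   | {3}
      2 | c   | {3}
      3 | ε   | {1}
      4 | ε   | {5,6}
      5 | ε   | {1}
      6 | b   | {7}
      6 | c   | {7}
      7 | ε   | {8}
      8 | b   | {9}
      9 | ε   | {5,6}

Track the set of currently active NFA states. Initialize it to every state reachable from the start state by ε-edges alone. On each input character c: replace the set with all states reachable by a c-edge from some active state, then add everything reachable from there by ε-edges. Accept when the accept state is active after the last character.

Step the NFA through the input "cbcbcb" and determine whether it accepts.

S₀ = ε-closure({0}) = {0,1,2,4,5,6}
'c' @ 1: {1,3,7,8}  ✓accept
'b' @ 2: {1,5,6,9}  ✓accept
'c' @ 3: {7,8}
'b' @ 4: {1,5,6,9}  ✓accept
'c' @ 5: {7,8}
'b' @ 6: {1,5,6,9}  ✓accept
end set {1,5,6,9} — state 1 in

Answer: ACCEPT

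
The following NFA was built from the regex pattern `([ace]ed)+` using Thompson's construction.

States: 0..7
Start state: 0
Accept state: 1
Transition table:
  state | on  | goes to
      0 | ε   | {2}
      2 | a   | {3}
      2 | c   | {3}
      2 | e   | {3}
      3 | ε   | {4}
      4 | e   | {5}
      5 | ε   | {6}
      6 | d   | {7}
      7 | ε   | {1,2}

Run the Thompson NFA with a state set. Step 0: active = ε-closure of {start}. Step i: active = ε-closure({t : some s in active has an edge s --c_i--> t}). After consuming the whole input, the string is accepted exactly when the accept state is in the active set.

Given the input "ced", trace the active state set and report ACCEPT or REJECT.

Answer: ACCEPT

Steps:
initial (ε-close {0}): {0,2}
'c' @ 1: {3,4}
'e' @ 2: {5,6}
'd' @ 3: {1,2,7}  (accept∈set)
end set {1,2,7} — state 1 in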